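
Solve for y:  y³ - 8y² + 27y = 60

y = 5

Rearrange: y³ - 8y² + 27y - 60 = 0.
Possible rational roots are divisors of -60. Testing y = 5 gives 0, so (y - 5) is a factor.
Divide: y³ - 8y² + 27y - 60 = (y - 5)(y² - 3y + 12).
The quadratic y² - 3y + 12 has discriminant -39 < 0, so no further real roots.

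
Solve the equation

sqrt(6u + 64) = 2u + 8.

Square both sides: 6u + 64 = (2u + 8)^2.
Expand and rearrange: 4u^2 + 26u = 0.
Solving gives u = 0 or u = -6.5.
Check each candidate in the original equation:
  u = 0: sqrt(64) = 8, while 2u + 8 = 8 — valid.
  u = -6.5: sqrt(25) = 5, while 2u + 8 = -5 — extraneous.

u = 0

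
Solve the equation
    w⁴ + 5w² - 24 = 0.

w = -1.7321 or w = 1.7321

Let u = w². The equation becomes u² + 5u - 24 = 0.
Factor: (u + 8)(u - 3) = 0, so u = -8 or u = 3.
w² = -8 < 0 has no real solution.
w² = 3 gives w = ±√(3) ≈ ±1.7321.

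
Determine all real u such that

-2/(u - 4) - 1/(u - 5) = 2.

u = 2.7192 or u = 4.7808

Multiply both sides by (u - 4)(u - 5):
-2(u - 5) - (u - 4) = 2(u - 4)(u - 5).
Expand and collect terms: 2u^2 - 15u + 26 = 0.
By the quadratic formula, u = (15 +/- sqrt(17)) / 4, so u ~= 4.7808 or u ~= 2.7192.
Neither value makes a denominator zero (u != 4, u != 5), so both are valid.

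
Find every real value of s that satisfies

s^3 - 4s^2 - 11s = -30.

Rearrange: s^3 - 4s^2 - 11s + 30 = 0.
Possible rational roots are divisors of 30. Testing s = 5 gives 0, so (s - 5) is a factor.
Divide: s^3 - 4s^2 - 11s + 30 = (s - 5)(s^2 + s - 6).
Factor the quadratic: s = 2 or s = -3.

s = -3 or s = 2 or s = 5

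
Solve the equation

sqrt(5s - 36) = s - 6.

s = 8 or s = 9

Square both sides: 5s - 36 = (s - 6)^2.
Expand and rearrange: s^2 - 17s + 72 = 0.
Solving gives s = 9 or s = 8.
Check each candidate in the original equation:
  s = 9: sqrt(9) = 3, while s - 6 = 3 — valid.
  s = 8: sqrt(4) = 2, while s - 6 = 2 — valid.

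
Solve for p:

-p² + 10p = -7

p = -0.6569 or p = 10.6569

Rearrange to standard form: -p² + 10p + 7 = 0.
Discriminant: (10)² − 4·(-1)·7 = 128.
Quadratic formula: p = (-10 ± √128) / (-2).
So p = 5 - 4·√(2) ≈ -0.6569 or p = 5 + 4·√(2) ≈ 10.6569.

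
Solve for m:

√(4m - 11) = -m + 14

Square both sides: 4m - 11 = (-m + 14)².
Expand and rearrange: m² - 32m + 207 = 0.
Solving gives m = 23 or m = 9.
Check each candidate in the original equation:
  m = 23: √(81) = 9, while -m + 14 = -9 — extraneous.
  m = 9: √(25) = 5, while -m + 14 = 5 — valid.

m = 9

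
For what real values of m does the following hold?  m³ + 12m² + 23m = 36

Rearrange: m³ + 12m² + 23m - 36 = 0.
Possible rational roots are divisors of -36. Testing m = -4 gives 0, so (m + 4) is a factor.
Divide: m³ + 12m² + 23m - 36 = (m + 4)(m² + 8m - 9).
Factor the quadratic: m = 1 or m = -9.

m = -9 or m = -4 or m = 1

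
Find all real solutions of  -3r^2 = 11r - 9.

r = -4.3555 or r = 0.6888

Rearrange to standard form: -3r^2 - 11r + 9 = 0.
Discriminant: (-11)^2 - 4*(-3)*9 = 229.
Quadratic formula: r = (11 +/- sqrt(229)) / (-6).
So r = -sqrt(229)/6 - 11/6 ~= -4.3555 or r = -11/6 + sqrt(229)/6 ~= 0.6888.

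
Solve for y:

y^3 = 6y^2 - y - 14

y = -1.3166 or y = 2 or y = 5.3166

Rearrange: y^3 - 6y^2 + y + 14 = 0.
Possible rational roots are divisors of 14. Testing y = 2 gives 0, so (y - 2) is a factor.
Divide: y^3 - 6y^2 + y + 14 = (y - 2)(y^2 - 4y - 7).
Apply the quadratic formula to y^2 - 4y - 7 = 0: y = (4 +/- sqrt(44))/2, i.e. y ~= 5.3166 or y ~= -1.3166.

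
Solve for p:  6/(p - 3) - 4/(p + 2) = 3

Multiply both sides by (p - 3)(p + 2):
6(p + 2) - 4(p - 3) = 3(p - 3)(p + 2).
Expand and collect terms: 3p^2 - 5p - 42 = 0.
Factor or apply the quadratic formula: p = 4.6667 or p = -3.
Neither value makes a denominator zero (p != 3, p != -2), so both are valid.

p = -3 or p = 4.6667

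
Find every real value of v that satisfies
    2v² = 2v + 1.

Rearrange to standard form: 2v² - 2v - 1 = 0.
Discriminant: (-2)² − 4·2·(-1) = 12.
Quadratic formula: v = (2 ± √12) / 4.
So v = 1/2 + √(3)/2 ≈ 1.366 or v = 1/2 - √(3)/2 ≈ -0.366.

v = -0.366 or v = 1.366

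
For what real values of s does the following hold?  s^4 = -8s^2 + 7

Let u = s^2. The equation becomes u^2 + 8u - 7 = 0.
By the quadratic formula, u = -4 + sqrt(23) or u = -sqrt(23) - 4.
s^2 = -4 + sqrt(23) gives s = +/-sqrt(-4 + sqrt(23)) ~= +/-0.8921.
s^2 = -sqrt(23) - 4 < 0 has no real solution.

s = -0.8921 or s = 0.8921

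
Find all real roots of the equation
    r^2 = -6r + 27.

Bring every term to one side: r^2 + 6r - 27 = 0.
Factor: (r - 3)(r + 9) = 0.
So r = 3 or r = -9.

r = -9 or r = 3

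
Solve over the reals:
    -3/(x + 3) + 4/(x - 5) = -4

Multiply both sides by (x + 3)(x - 5):
-3(x - 5) + 4(x + 3) = -4(x + 3)(x - 5).
Expand and collect terms: -4x^2 + 7x + 33 = 0.
By the quadratic formula, x = (-7 +/- sqrt(577)) / -8, so x ~= -2.1276 or x ~= 3.8776.
Neither value makes a denominator zero (x != -3, x != 5), so both are valid.

x = -2.1276 or x = 3.8776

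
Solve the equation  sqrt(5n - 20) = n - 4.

Square both sides: 5n - 20 = (n - 4)^2.
Expand and rearrange: n^2 - 13n + 36 = 0.
Solving gives n = 9 or n = 4.
Check each candidate in the original equation:
  n = 9: sqrt(25) = 5, while n - 4 = 5 — valid.
  n = 4: sqrt(0) = 0, while n - 4 = 0 — valid.

n = 4 or n = 9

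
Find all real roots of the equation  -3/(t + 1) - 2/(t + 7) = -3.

Multiply both sides by (t + 1)(t + 7):
-3(t + 7) - 2(t + 1) = -3(t + 1)(t + 7).
Expand and collect terms: -3t² - 19t + 2 = 0.
By the quadratic formula, t = (19 ± √385) / -6, so t ≈ -6.4369 or t ≈ 0.1036.
Neither value makes a denominator zero (t ≠ -1, t ≠ -7), so both are valid.

t = -6.4369 or t = 0.1036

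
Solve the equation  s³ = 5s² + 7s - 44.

s = -2.8541 or s = 3.8541 or s = 4

Rearrange: s³ - 5s² - 7s + 44 = 0.
Possible rational roots are divisors of 44. Testing s = 4 gives 0, so (s - 4) is a factor.
Divide: s³ - 5s² - 7s + 44 = (s - 4)(s² - s - 11).
Apply the quadratic formula to s² - s - 11 = 0: s = (1 ± √45)/2, i.e. s ≈ 3.8541 or s ≈ -2.8541.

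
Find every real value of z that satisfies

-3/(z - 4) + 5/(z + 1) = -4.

z = -2.1134 or z = 4.6134

Multiply both sides by (z - 4)(z + 1):
-3(z + 1) + 5(z - 4) = -4(z - 4)(z + 1).
Expand and collect terms: -4z² + 10z + 39 = 0.
By the quadratic formula, z = (-10 ± √724) / -8, so z ≈ -2.1134 or z ≈ 4.6134.
Neither value makes a denominator zero (z ≠ 4, z ≠ -1), so both are valid.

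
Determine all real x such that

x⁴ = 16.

x = -2 or x = 2

Let u = x². The equation becomes u² - 16 = 0.
Factor: (u - 4)(u + 4) = 0, so u = 4 or u = -4.
x² = 4 gives x = ±2.
x² = -4 < 0 has no real solution.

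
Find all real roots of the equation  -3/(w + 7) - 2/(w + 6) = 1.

w = -11.6458 or w = -6.3542

Multiply both sides by (w + 7)(w + 6):
-3(w + 6) - 2(w + 7) = (w + 7)(w + 6).
Expand and collect terms: w^2 + 18w + 74 = 0.
By the quadratic formula, w = (-18 +/- sqrt(28)) / 2, so w ~= -6.3542 or w ~= -11.6458.
Neither value makes a denominator zero (w != -7, w != -6), so both are valid.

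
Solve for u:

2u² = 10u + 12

Bring every term to one side: 2u² - 10u - 12 = 0.
Factor: 2(u - 6)(u + 1) = 0.
So u = 6 or u = -1.

u = -1 or u = 6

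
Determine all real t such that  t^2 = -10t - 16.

t = -8 or t = -2

Bring every term to one side: t^2 + 10t + 16 = 0.
Factor: (t + 2)(t + 8) = 0.
So t = -2 or t = -8.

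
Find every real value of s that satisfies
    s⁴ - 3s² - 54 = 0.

s = -3 or s = 3

Let u = s². The equation becomes u² - 3u - 54 = 0.
Factor: (u + 6)(u - 9) = 0, so u = -6 or u = 9.
s² = -6 < 0 has no real solution.
s² = 9 gives s = ±3.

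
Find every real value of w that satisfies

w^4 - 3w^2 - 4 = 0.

w = -2 or w = 2

Let u = w^2. The equation becomes u^2 - 3u - 4 = 0.
Factor: (u - 4)(u + 1) = 0, so u = 4 or u = -1.
w^2 = 4 gives w = +/-2.
w^2 = -1 < 0 has no real solution.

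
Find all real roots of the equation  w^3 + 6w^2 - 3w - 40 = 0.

Possible rational roots are divisors of -40. Testing w = -5 gives 0, so (w + 5) is a factor.
Divide: w^3 + 6w^2 - 3w - 40 = (w + 5)(w^2 + w - 8).
Apply the quadratic formula to w^2 + w - 8 = 0: w = (-1 +/- sqrt(33))/2, i.e. w ~= 2.3723 or w ~= -3.3723.

w = -5 or w = -3.3723 or w = 2.3723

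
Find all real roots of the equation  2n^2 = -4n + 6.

Bring every term to one side: 2n^2 + 4n - 6 = 0.
Factor: 2(n + 3)(n - 1) = 0.
So n = -3 or n = 1.

n = -3 or n = 1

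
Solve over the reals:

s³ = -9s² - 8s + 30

s = -7.3589 or s = -3 or s = 1.3589

Rearrange: s³ + 9s² + 8s - 30 = 0.
Possible rational roots are divisors of -30. Testing s = -3 gives 0, so (s + 3) is a factor.
Divide: s³ + 9s² + 8s - 30 = (s + 3)(s² + 6s - 10).
Apply the quadratic formula to s² + 6s - 10 = 0: s = (-6 ± √76)/2, i.e. s ≈ 1.3589 or s ≈ -7.3589.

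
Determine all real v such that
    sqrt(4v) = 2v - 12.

Square both sides: 4v = (2v - 12)^2.
Expand and rearrange: 4v^2 - 52v + 144 = 0.
Solving gives v = 9 or v = 4.
Check each candidate in the original equation:
  v = 9: sqrt(36) = 6, while 2v - 12 = 6 — valid.
  v = 4: sqrt(16) = 4, while 2v - 12 = -4 — extraneous.

v = 9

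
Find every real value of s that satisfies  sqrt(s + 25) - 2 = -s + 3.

s = 0

Isolate the radical: sqrt(s + 25) = -s + 5.
Square both sides: s + 25 = (-s + 5)^2.
Expand and rearrange: s^2 - 11s = 0.
Solving gives s = 11 or s = 0.
Check each candidate in the original equation:
  s = 11: sqrt(36) = 6, while -s + 5 = -6 — extraneous.
  s = 0: sqrt(25) = 5, while -s + 5 = 5 — valid.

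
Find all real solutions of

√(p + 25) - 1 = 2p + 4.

Isolate the radical: √(p + 25) = 2p + 5.
Square both sides: p + 25 = (2p + 5)².
Expand and rearrange: 4p² + 19p = 0.
Solving gives p = 0 or p = -4.75.
Check each candidate in the original equation:
  p = 0: √(25) = 5, while 2p + 5 = 5 — valid.
  p = -4.75: √(20.25) = 4.5, while 2p + 5 = -4.5 — extraneous.

p = 0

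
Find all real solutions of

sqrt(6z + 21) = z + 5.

Square both sides: 6z + 21 = (z + 5)^2.
Expand and rearrange: z^2 + 4z + 4 = 0.
This gives the repeated root z = -2.
Check in the original equation:
  z = -2: sqrt(9) = 3, while z + 5 = 3 — valid.

z = -2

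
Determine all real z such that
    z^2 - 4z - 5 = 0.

Factor: (z + 1)(z - 5) = 0.
So z = -1 or z = 5.

z = -1 or z = 5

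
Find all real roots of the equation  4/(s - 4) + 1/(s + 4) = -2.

s = -4.6504 or s = 2.1504

Multiply both sides by (s - 4)(s + 4):
4(s + 4) + (s - 4) = -2(s - 4)(s + 4).
Expand and collect terms: -2s² - 5s + 20 = 0.
By the quadratic formula, s = (5 ± √185) / -4, so s ≈ -4.6504 or s ≈ 2.1504.
Neither value makes a denominator zero (s ≠ 4, s ≠ -4), so both are valid.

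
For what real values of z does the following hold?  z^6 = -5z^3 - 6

Let u = z^3. The equation becomes u^2 + 5u + 6 = 0.
Factor: (u + 2)(u + 3) = 0, so u = -2 or u = -3.
z^3 = -2 gives z = -(2)^(1/3) ~= -1.2599.
z^3 = -3 gives z = -(3)^(1/3) ~= -1.4422.

z = -1.4422 or z = -1.2599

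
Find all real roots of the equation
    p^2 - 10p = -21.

p = 3 or p = 7

Bring every term to one side: p^2 - 10p + 21 = 0.
Factor: (p - 3)(p - 7) = 0.
So p = 3 or p = 7.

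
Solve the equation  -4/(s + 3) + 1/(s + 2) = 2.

Multiply both sides by (s + 3)(s + 2):
-4(s + 2) + (s + 3) = 2(s + 3)(s + 2).
Expand and collect terms: 2s² + 13s + 17 = 0.
By the quadratic formula, s = (-13 ± √33) / 4, so s ≈ -1.8139 or s ≈ -4.6861.
Neither value makes a denominator zero (s ≠ -3, s ≠ -2), so both are valid.

s = -4.6861 or s = -1.8139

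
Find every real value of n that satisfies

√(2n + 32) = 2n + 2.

n = 2

Square both sides: 2n + 32 = (2n + 2)².
Expand and rearrange: 4n² + 6n - 28 = 0.
Solving gives n = 2 or n = -3.5.
Check each candidate in the original equation:
  n = 2: √(36) = 6, while 2n + 2 = 6 — valid.
  n = -3.5: √(25) = 5, while 2n + 2 = -5 — extraneous.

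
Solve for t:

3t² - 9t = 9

Rearrange to standard form: 3t² - 9t - 9 = 0.
Discriminant: (-9)² − 4·3·(-9) = 189.
Quadratic formula: t = (9 ± √189) / 6.
So t = 3/2 + √(21)/2 ≈ 3.7913 or t = 3/2 - √(21)/2 ≈ -0.7913.

t = -0.7913 or t = 3.7913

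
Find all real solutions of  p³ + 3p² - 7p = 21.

Rearrange: p³ + 3p² - 7p - 21 = 0.
Possible rational roots are divisors of -21. Testing p = -3 gives 0, so (p + 3) is a factor.
Divide: p³ + 3p² - 7p - 21 = (p + 3)(p² - 7).
Apply the quadratic formula to p² - 7 = 0: p = (0 ± √28)/2, i.e. p ≈ 2.6458 or p ≈ -2.6458.

p = -3 or p = -2.6458 or p = 2.6458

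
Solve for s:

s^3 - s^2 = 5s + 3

s = -1 or s = 3

Rearrange: s^3 - s^2 - 5s - 3 = 0.
Possible rational roots are divisors of -3. Testing s = 3 gives 0, so (s - 3) is a factor.
Divide: s^3 - s^2 - 5s - 3 = (s - 3)(s^2 + 2s + 1).
The quadratic has the repeated root s = -1.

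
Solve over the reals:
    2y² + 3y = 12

y = -3.3117 or y = 1.8117

Rearrange to standard form: 2y² + 3y - 12 = 0.
Discriminant: (3)² − 4·2·(-12) = 105.
Quadratic formula: y = (-3 ± √105) / 4.
So y = -3/4 + √(105)/4 ≈ 1.8117 or y = -√(105)/4 - 3/4 ≈ -3.3117.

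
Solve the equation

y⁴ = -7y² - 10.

Let u = y². The equation becomes u² + 7u + 10 = 0.
Factor: (u + 2)(u + 5) = 0, so u = -2 or u = -5.
y² = -2 < 0 has no real solution.
y² = -5 < 0 has no real solution.

No real solutions.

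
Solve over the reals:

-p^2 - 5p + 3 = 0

Discriminant: (-5)^2 - 4*(-1)*3 = 37.
Quadratic formula: p = (5 +/- sqrt(37)) / (-2).
So p = -sqrt(37)/2 - 5/2 ~= -5.5414 or p = -5/2 + sqrt(37)/2 ~= 0.5414.

p = -5.5414 or p = 0.5414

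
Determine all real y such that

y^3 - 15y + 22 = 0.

Possible rational roots are divisors of 22. Testing y = 2 gives 0, so (y - 2) is a factor.
Divide: y^3 - 15y + 22 = (y - 2)(y^2 + 2y - 11).
Apply the quadratic formula to y^2 + 2y - 11 = 0: y = (-2 +/- sqrt(48))/2, i.e. y ~= 2.4641 or y ~= -4.4641.

y = -4.4641 or y = 2 or y = 2.4641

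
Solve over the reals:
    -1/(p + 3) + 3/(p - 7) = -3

Multiply both sides by (p + 3)(p - 7):
-(p - 7) + 3(p + 3) = -3(p + 3)(p - 7).
Expand and collect terms: -3p² + 10p + 47 = 0.
By the quadratic formula, p = (-10 ± √664) / -6, so p ≈ -2.628 or p ≈ 5.9614.
Neither value makes a denominator zero (p ≠ -3, p ≠ 7), so both are valid.

p = -2.628 or p = 5.9614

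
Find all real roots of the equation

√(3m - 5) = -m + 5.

m = 3

Square both sides: 3m - 5 = (-m + 5)².
Expand and rearrange: m² - 13m + 30 = 0.
Solving gives m = 10 or m = 3.
Check each candidate in the original equation:
  m = 10: √(25) = 5, while -m + 5 = -5 — extraneous.
  m = 3: √(4) = 2, while -m + 5 = 2 — valid.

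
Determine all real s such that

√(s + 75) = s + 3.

Square both sides: s + 75 = (s + 3)².
Expand and rearrange: s² + 5s - 66 = 0.
Solving gives s = 6 or s = -11.
Check each candidate in the original equation:
  s = 6: √(81) = 9, while s + 3 = 9 — valid.
  s = -11: √(64) = 8, while s + 3 = -8 — extraneous.

s = 6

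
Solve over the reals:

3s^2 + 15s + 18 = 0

s = -3 or s = -2

Factor: 3(s + 2)(s + 3) = 0.
So s = -2 or s = -3.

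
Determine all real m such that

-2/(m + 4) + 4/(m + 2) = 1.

Multiply both sides by (m + 4)(m + 2):
-2(m + 2) + 4(m + 4) = (m + 4)(m + 2).
Expand and collect terms: m² + 4m - 4 = 0.
By the quadratic formula, m = (-4 ± √32) / 2, so m ≈ 0.8284 or m ≈ -4.8284.
Neither value makes a denominator zero (m ≠ -4, m ≠ -2), so both are valid.

m = -4.8284 or m = 0.8284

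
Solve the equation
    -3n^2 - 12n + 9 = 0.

Discriminant: (-12)^2 - 4*(-3)*9 = 252.
Quadratic formula: n = (12 +/- sqrt(252)) / (-6).
So n = -sqrt(7) - 2 ~= -4.6458 or n = -2 + sqrt(7) ~= 0.6458.

n = -4.6458 or n = 0.6458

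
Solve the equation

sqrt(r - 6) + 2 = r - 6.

Isolate the radical: sqrt(r - 6) = r - 8.
Square both sides: r - 6 = (r - 8)^2.
Expand and rearrange: r^2 - 17r + 70 = 0.
Solving gives r = 10 or r = 7.
Check each candidate in the original equation:
  r = 10: sqrt(4) = 2, while r - 8 = 2 — valid.
  r = 7: sqrt(1) = 1, while r - 8 = -1 — extraneous.

r = 10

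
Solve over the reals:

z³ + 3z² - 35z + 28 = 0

z = -7.8875 or z = 0.8875 or z = 4

Possible rational roots are divisors of 28. Testing z = 4 gives 0, so (z - 4) is a factor.
Divide: z³ + 3z² - 35z + 28 = (z - 4)(z² + 7z - 7).
Apply the quadratic formula to z² + 7z - 7 = 0: z = (-7 ± √77)/2, i.e. z ≈ 0.8875 or z ≈ -7.8875.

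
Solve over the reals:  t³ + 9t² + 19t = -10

t = -6.1926 or t = -2 or t = -0.8074

Rearrange: t³ + 9t² + 19t + 10 = 0.
Possible rational roots are divisors of 10. Testing t = -2 gives 0, so (t + 2) is a factor.
Divide: t³ + 9t² + 19t + 10 = (t + 2)(t² + 7t + 5).
Apply the quadratic formula to t² + 7t + 5 = 0: t = (-7 ± √29)/2, i.e. t ≈ -0.8074 or t ≈ -6.1926.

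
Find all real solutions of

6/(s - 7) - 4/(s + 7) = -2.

s = -4.2749 or s = 3.2749

Multiply both sides by (s - 7)(s + 7):
6(s + 7) - 4(s - 7) = -2(s - 7)(s + 7).
Expand and collect terms: -2s² - 2s + 28 = 0.
By the quadratic formula, s = (2 ± √228) / -4, so s ≈ -4.2749 or s ≈ 3.2749.
Neither value makes a denominator zero (s ≠ 7, s ≠ -7), so both are valid.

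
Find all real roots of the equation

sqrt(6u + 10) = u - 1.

Square both sides: 6u + 10 = (u - 1)^2.
Expand and rearrange: u^2 - 8u - 9 = 0.
Solving gives u = 9 or u = -1.
Check each candidate in the original equation:
  u = 9: sqrt(64) = 8, while u - 1 = 8 — valid.
  u = -1: sqrt(4) = 2, while u - 1 = -2 — extraneous.

u = 9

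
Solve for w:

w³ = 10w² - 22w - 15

Rearrange: w³ - 10w² + 22w + 15 = 0.
Possible rational roots are divisors of 15. Testing w = 5 gives 0, so (w - 5) is a factor.
Divide: w³ - 10w² + 22w + 15 = (w - 5)(w² - 5w - 3).
Apply the quadratic formula to w² - 5w - 3 = 0: w = (5 ± √37)/2, i.e. w ≈ 5.5414 or w ≈ -0.5414.

w = -0.5414 or w = 5 or w = 5.5414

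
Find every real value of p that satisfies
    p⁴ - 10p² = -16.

p = -2.8284 or p = -1.4142 or p = 1.4142 or p = 2.8284

Let u = p². The equation becomes u² - 10u + 16 = 0.
Factor: (u - 2)(u - 8) = 0, so u = 2 or u = 8.
p² = 2 gives p = ±√(2) ≈ ±1.4142.
p² = 8 gives p = ±2·√(2) ≈ ±2.8284.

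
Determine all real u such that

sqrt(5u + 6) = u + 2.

u = -1 or u = 2

Square both sides: 5u + 6 = (u + 2)^2.
Expand and rearrange: u^2 - u - 2 = 0.
Solving gives u = 2 or u = -1.
Check each candidate in the original equation:
  u = 2: sqrt(16) = 4, while u + 2 = 4 — valid.
  u = -1: sqrt(1) = 1, while u + 2 = 1 — valid.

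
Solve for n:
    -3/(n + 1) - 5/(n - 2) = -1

Multiply both sides by (n + 1)(n - 2):
-3(n - 2) - 5(n + 1) = -(n + 1)(n - 2).
Expand and collect terms: -n^2 + 9n + 1 = 0.
By the quadratic formula, n = (-9 +/- sqrt(85)) / -2, so n ~= -0.1098 or n ~= 9.1098.
Neither value makes a denominator zero (n != -1, n != 2), so both are valid.

n = -0.1098 or n = 9.1098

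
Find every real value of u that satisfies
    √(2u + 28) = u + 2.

Square both sides: 2u + 28 = (u + 2)².
Expand and rearrange: u² + 2u - 24 = 0.
Solving gives u = 4 or u = -6.
Check each candidate in the original equation:
  u = 4: √(36) = 6, while u + 2 = 6 — valid.
  u = -6: √(16) = 4, while u + 2 = -4 — extraneous.

u = 4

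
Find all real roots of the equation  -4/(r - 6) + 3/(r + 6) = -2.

Multiply both sides by (r - 6)(r + 6):
-4(r + 6) + 3(r - 6) = -2(r - 6)(r + 6).
Expand and collect terms: -2r² + r + 114 = 0.
By the quadratic formula, r = (-1 ± √913) / -4, so r ≈ -7.304 or r ≈ 7.804.
Neither value makes a denominator zero (r ≠ 6, r ≠ -6), so both are valid.

r = -7.304 or r = 7.804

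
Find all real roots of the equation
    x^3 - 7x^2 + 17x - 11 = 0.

Possible rational roots are divisors of -11. Testing x = 1 gives 0, so (x - 1) is a factor.
Divide: x^3 - 7x^2 + 17x - 11 = (x - 1)(x^2 - 6x + 11).
The quadratic x^2 - 6x + 11 has discriminant -8 < 0, so no further real roots.

x = 1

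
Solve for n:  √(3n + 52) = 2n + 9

n = -1

Square both sides: 3n + 52 = (2n + 9)².
Expand and rearrange: 4n² + 33n + 29 = 0.
Solving gives n = -1 or n = -7.25.
Check each candidate in the original equation:
  n = -1: √(49) = 7, while 2n + 9 = 7 — valid.
  n = -7.25: √(30.25) = 5.5, while 2n + 9 = -5.5 — extraneous.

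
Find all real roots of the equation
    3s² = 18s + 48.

Bring every term to one side: 3s² - 18s - 48 = 0.
Factor: 3(s - 8)(s + 2) = 0.
So s = 8 or s = -2.

s = -2 or s = 8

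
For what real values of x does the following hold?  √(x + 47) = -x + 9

Square both sides: x + 47 = (-x + 9)².
Expand and rearrange: x² - 19x + 34 = 0.
Solving gives x = 17 or x = 2.
Check each candidate in the original equation:
  x = 17: √(64) = 8, while -x + 9 = -8 — extraneous.
  x = 2: √(49) = 7, while -x + 9 = 7 — valid.

x = 2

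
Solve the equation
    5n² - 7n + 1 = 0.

n = 0.1615 or n = 1.2385

Discriminant: (-7)² − 4·5·1 = 29.
Quadratic formula: n = (7 ± √29) / 10.
So n = √(29)/10 + 7/10 ≈ 1.2385 or n = 7/10 - √(29)/10 ≈ 0.1615.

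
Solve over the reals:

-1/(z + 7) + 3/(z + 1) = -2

Multiply both sides by (z + 7)(z + 1):
-(z + 1) + 3(z + 7) = -2(z + 7)(z + 1).
Expand and collect terms: -2z^2 - 18z - 34 = 0.
By the quadratic formula, z = (18 +/- sqrt(52)) / -4, so z ~= -6.3028 or z ~= -2.6972.
Neither value makes a denominator zero (z != -7, z != -1), so both are valid.

z = -6.3028 or z = -2.6972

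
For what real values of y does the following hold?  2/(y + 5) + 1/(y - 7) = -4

y = -5.5102 or y = 6.7602

Multiply both sides by (y + 5)(y - 7):
2(y - 7) + (y + 5) = -4(y + 5)(y - 7).
Expand and collect terms: -4y² + 5y + 149 = 0.
By the quadratic formula, y = (-5 ± √2409) / -8, so y ≈ -5.5102 or y ≈ 6.7602.
Neither value makes a denominator zero (y ≠ -5, y ≠ 7), so both are valid.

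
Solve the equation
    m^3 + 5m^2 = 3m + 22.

m = -4.618 or m = -2.382 or m = 2

Rearrange: m^3 + 5m^2 - 3m - 22 = 0.
Possible rational roots are divisors of -22. Testing m = 2 gives 0, so (m - 2) is a factor.
Divide: m^3 + 5m^2 - 3m - 22 = (m - 2)(m^2 + 7m + 11).
Apply the quadratic formula to m^2 + 7m + 11 = 0: m = (-7 +/- sqrt(5))/2, i.e. m ~= -2.382 or m ~= -4.618.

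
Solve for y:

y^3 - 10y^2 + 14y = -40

y = -1.3589 or y = 4 or y = 7.3589

Rearrange: y^3 - 10y^2 + 14y + 40 = 0.
Possible rational roots are divisors of 40. Testing y = 4 gives 0, so (y - 4) is a factor.
Divide: y^3 - 10y^2 + 14y + 40 = (y - 4)(y^2 - 6y - 10).
Apply the quadratic formula to y^2 - 6y - 10 = 0: y = (6 +/- sqrt(76))/2, i.e. y ~= 7.3589 or y ~= -1.3589.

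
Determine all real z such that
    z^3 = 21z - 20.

Rearrange: z^3 - 21z + 20 = 0.
Possible rational roots are divisors of 20. Testing z = 4 gives 0, so (z - 4) is a factor.
Divide: z^3 - 21z + 20 = (z - 4)(z^2 + 4z - 5).
Factor the quadratic: z = 1 or z = -5.

z = -5 or z = 1 or z = 4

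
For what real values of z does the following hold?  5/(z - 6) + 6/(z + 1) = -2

z = -4.8935 or z = 4.3935

Multiply both sides by (z - 6)(z + 1):
5(z + 1) + 6(z - 6) = -2(z - 6)(z + 1).
Expand and collect terms: -2z^2 - z + 43 = 0.
By the quadratic formula, z = (1 +/- sqrt(345)) / -4, so z ~= -4.8935 or z ~= 4.3935.
Neither value makes a denominator zero (z != 6, z != -1), so both are valid.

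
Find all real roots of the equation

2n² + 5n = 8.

n = -3.6085 or n = 1.1085

Rearrange to standard form: 2n² + 5n - 8 = 0.
Discriminant: (5)² − 4·2·(-8) = 89.
Quadratic formula: n = (-5 ± √89) / 4.
So n = -5/4 + √(89)/4 ≈ 1.1085 or n = -√(89)/4 - 5/4 ≈ -3.6085.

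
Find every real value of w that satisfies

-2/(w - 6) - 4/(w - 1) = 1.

Multiply both sides by (w - 6)(w - 1):
-2(w - 1) - 4(w - 6) = (w - 6)(w - 1).
Expand and collect terms: w² - w - 20 = 0.
Factor or apply the quadratic formula: w = 5 or w = -4.
Neither value makes a denominator zero (w ≠ 6, w ≠ 1), so both are valid.

w = -4 or w = 5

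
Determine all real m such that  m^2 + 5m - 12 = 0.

Discriminant: (5)^2 - 4*1*(-12) = 73.
Quadratic formula: m = (-5 +/- sqrt(73)) / 2.
So m = -5/2 + sqrt(73)/2 ~= 1.772 or m = -sqrt(73)/2 - 5/2 ~= -6.772.

m = -6.772 or m = 1.772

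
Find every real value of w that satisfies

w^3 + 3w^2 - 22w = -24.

w = -6.772 or w = 1.772 or w = 2

Rearrange: w^3 + 3w^2 - 22w + 24 = 0.
Possible rational roots are divisors of 24. Testing w = 2 gives 0, so (w - 2) is a factor.
Divide: w^3 + 3w^2 - 22w + 24 = (w - 2)(w^2 + 5w - 12).
Apply the quadratic formula to w^2 + 5w - 12 = 0: w = (-5 +/- sqrt(73))/2, i.e. w ~= 1.772 or w ~= -6.772.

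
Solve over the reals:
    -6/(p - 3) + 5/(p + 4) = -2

p = -5.8681 or p = 5.3681

Multiply both sides by (p - 3)(p + 4):
-6(p + 4) + 5(p - 3) = -2(p - 3)(p + 4).
Expand and collect terms: -2p^2 - p + 63 = 0.
By the quadratic formula, p = (1 +/- sqrt(505)) / -4, so p ~= -5.8681 or p ~= 5.3681.
Neither value makes a denominator zero (p != 3, p != -4), so both are valid.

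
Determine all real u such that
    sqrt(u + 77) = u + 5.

Square both sides: u + 77 = (u + 5)^2.
Expand and rearrange: u^2 + 9u - 52 = 0.
Solving gives u = 4 or u = -13.
Check each candidate in the original equation:
  u = 4: sqrt(81) = 9, while u + 5 = 9 — valid.
  u = -13: sqrt(64) = 8, while u + 5 = -8 — extraneous.

u = 4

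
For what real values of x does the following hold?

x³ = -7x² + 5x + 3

Rearrange: x³ + 7x² - 5x - 3 = 0.
Possible rational roots are divisors of -3. Testing x = 1 gives 0, so (x - 1) is a factor.
Divide: x³ + 7x² - 5x - 3 = (x - 1)(x² + 8x + 3).
Apply the quadratic formula to x² + 8x + 3 = 0: x = (-8 ± √52)/2, i.e. x ≈ -0.3944 or x ≈ -7.6056.

x = -7.6056 or x = -0.3944 or x = 1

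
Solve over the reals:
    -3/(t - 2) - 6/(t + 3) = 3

Multiply both sides by (t - 2)(t + 3):
-3(t + 3) - 6(t - 2) = 3(t - 2)(t + 3).
Expand and collect terms: 3t² + 12t - 21 = 0.
By the quadratic formula, t = (-12 ± √396) / 6, so t ≈ 1.3166 or t ≈ -5.3166.
Neither value makes a denominator zero (t ≠ 2, t ≠ -3), so both are valid.

t = -5.3166 or t = 1.3166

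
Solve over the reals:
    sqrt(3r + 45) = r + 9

r = -3

Square both sides: 3r + 45 = (r + 9)^2.
Expand and rearrange: r^2 + 15r + 36 = 0.
Solving gives r = -3 or r = -12.
Check each candidate in the original equation:
  r = -3: sqrt(36) = 6, while r + 9 = 6 — valid.
  r = -12: sqrt(9) = 3, while r + 9 = -3 — extraneous.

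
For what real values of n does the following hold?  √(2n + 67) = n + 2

n = 7

Square both sides: 2n + 67 = (n + 2)².
Expand and rearrange: n² + 2n - 63 = 0.
Solving gives n = 7 or n = -9.
Check each candidate in the original equation:
  n = 7: √(81) = 9, while n + 2 = 9 — valid.
  n = -9: √(49) = 7, while n + 2 = -7 — extraneous.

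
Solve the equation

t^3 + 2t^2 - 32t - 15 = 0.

t = -6.5414 or t = -0.4586 or t = 5

Possible rational roots are divisors of -15. Testing t = 5 gives 0, so (t - 5) is a factor.
Divide: t^3 + 2t^2 - 32t - 15 = (t - 5)(t^2 + 7t + 3).
Apply the quadratic formula to t^2 + 7t + 3 = 0: t = (-7 +/- sqrt(37))/2, i.e. t ~= -0.4586 or t ~= -6.5414.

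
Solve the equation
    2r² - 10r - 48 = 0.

r = -3 or r = 8

Factor: 2(r - 8)(r + 3) = 0.
So r = 8 or r = -3.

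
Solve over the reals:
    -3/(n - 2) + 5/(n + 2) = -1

n = -5.5826 or n = 3.5826

Multiply both sides by (n - 2)(n + 2):
-3(n + 2) + 5(n - 2) = -(n - 2)(n + 2).
Expand and collect terms: -n^2 - 2n + 20 = 0.
By the quadratic formula, n = (2 +/- sqrt(84)) / -2, so n ~= -5.5826 or n ~= 3.5826.
Neither value makes a denominator zero (n != 2, n != -2), so both are valid.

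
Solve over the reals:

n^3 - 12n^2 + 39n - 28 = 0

Possible rational roots are divisors of -28. Testing n = 4 gives 0, so (n - 4) is a factor.
Divide: n^3 - 12n^2 + 39n - 28 = (n - 4)(n^2 - 8n + 7).
Factor the quadratic: n = 7 or n = 1.

n = 1 or n = 4 or n = 7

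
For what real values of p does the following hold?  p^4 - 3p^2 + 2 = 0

p = -1.4142 or p = -1 or p = 1 or p = 1.4142

Let u = p^2. The equation becomes u^2 - 3u + 2 = 0.
Factor: (u - 2)(u - 1) = 0, so u = 2 or u = 1.
p^2 = 2 gives p = +/-sqrt(2) ~= +/-1.4142.
p^2 = 1 gives p = +/-1.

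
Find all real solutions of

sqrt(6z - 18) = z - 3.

Square both sides: 6z - 18 = (z - 3)^2.
Expand and rearrange: z^2 - 12z + 27 = 0.
Solving gives z = 9 or z = 3.
Check each candidate in the original equation:
  z = 9: sqrt(36) = 6, while z - 3 = 6 — valid.
  z = 3: sqrt(0) = 0, while z - 3 = 0 — valid.

z = 3 or z = 9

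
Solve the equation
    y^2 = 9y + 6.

y = -0.6235 or y = 9.6235

Rearrange to standard form: y^2 - 9y - 6 = 0.
Discriminant: (-9)^2 - 4*1*(-6) = 105.
Quadratic formula: y = (9 +/- sqrt(105)) / 2.
So y = 9/2 + sqrt(105)/2 ~= 9.6235 or y = 9/2 - sqrt(105)/2 ~= -0.6235.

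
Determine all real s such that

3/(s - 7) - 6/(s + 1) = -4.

s = 0.7028 or s = 6.0472

Multiply both sides by (s - 7)(s + 1):
3(s + 1) - 6(s - 7) = -4(s - 7)(s + 1).
Expand and collect terms: -4s² + 27s - 17 = 0.
By the quadratic formula, s = (-27 ± √457) / -8, so s ≈ 0.7028 or s ≈ 6.0472.
Neither value makes a denominator zero (s ≠ 7, s ≠ -1), so both are valid.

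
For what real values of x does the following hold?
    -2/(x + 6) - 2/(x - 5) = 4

x = -6.5227 or x = 4.5227

Multiply both sides by (x + 6)(x - 5):
-2(x - 5) - 2(x + 6) = 4(x + 6)(x - 5).
Expand and collect terms: 4x^2 + 8x - 118 = 0.
By the quadratic formula, x = (-8 +/- sqrt(1952)) / 8, so x ~= 4.5227 or x ~= -6.5227.
Neither value makes a denominator zero (x != -6, x != 5), so both are valid.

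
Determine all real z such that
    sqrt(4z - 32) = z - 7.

Square both sides: 4z - 32 = (z - 7)^2.
Expand and rearrange: z^2 - 18z + 81 = 0.
This gives the repeated root z = 9.
Check in the original equation:
  z = 9: sqrt(4) = 2, while z - 7 = 2 — valid.

z = 9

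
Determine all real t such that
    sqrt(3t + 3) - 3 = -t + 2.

Isolate the radical: sqrt(3t + 3) = -t + 5.
Square both sides: 3t + 3 = (-t + 5)^2.
Expand and rearrange: t^2 - 13t + 22 = 0.
Solving gives t = 11 or t = 2.
Check each candidate in the original equation:
  t = 11: sqrt(36) = 6, while -t + 5 = -6 — extraneous.
  t = 2: sqrt(9) = 3, while -t + 5 = 3 — valid.

t = 2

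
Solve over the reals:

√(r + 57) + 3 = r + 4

r = 7

Isolate the radical: √(r + 57) = r + 1.
Square both sides: r + 57 = (r + 1)².
Expand and rearrange: r² + r - 56 = 0.
Solving gives r = 7 or r = -8.
Check each candidate in the original equation:
  r = 7: √(64) = 8, while r + 1 = 8 — valid.
  r = -8: √(49) = 7, while r + 1 = -7 — extraneous.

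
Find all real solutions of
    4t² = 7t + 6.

t = -0.6302 or t = 2.3802

Rearrange to standard form: 4t² - 7t - 6 = 0.
Discriminant: (-7)² − 4·4·(-6) = 145.
Quadratic formula: t = (7 ± √145) / 8.
So t = 7/8 + √(145)/8 ≈ 2.3802 or t = 7/8 - √(145)/8 ≈ -0.6302.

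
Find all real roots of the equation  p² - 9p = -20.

p = 4 or p = 5

Bring every term to one side: p² - 9p + 20 = 0.
Factor: (p - 4)(p - 5) = 0.
So p = 4 or p = 5.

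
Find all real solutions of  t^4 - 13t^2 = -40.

Let u = t^2. The equation becomes u^2 - 13u + 40 = 0.
Factor: (u - 5)(u - 8) = 0, so u = 5 or u = 8.
t^2 = 5 gives t = +/-sqrt(5) ~= +/-2.2361.
t^2 = 8 gives t = +/-2*sqrt(2) ~= +/-2.8284.

t = -2.8284 or t = -2.2361 or t = 2.2361 or t = 2.8284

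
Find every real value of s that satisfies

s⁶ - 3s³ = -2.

Let u = s³. The equation becomes u² - 3u + 2 = 0.
Factor: (u - 2)(u - 1) = 0, so u = 2 or u = 1.
s³ = 2 gives s = ∛(2) ≈ 1.2599.
s³ = 1 gives s = 1.

s = 1 or s = 1.2599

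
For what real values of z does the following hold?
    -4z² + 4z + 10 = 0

z = -1.1583 or z = 2.1583

Discriminant: (4)² − 4·(-4)·10 = 176.
Quadratic formula: z = (-4 ± √176) / (-8).
So z = 1/2 - √(11)/2 ≈ -1.1583 or z = 1/2 + √(11)/2 ≈ 2.1583.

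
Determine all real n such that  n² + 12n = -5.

n = -11.5678 or n = -0.4322

Rearrange to standard form: n² + 12n + 5 = 0.
Discriminant: (12)² − 4·1·5 = 124.
Quadratic formula: n = (-12 ± √124) / 2.
So n = -6 + √(31) ≈ -0.4322 or n = -6 - √(31) ≈ -11.5678.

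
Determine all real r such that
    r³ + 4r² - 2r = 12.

Rearrange: r³ + 4r² - 2r - 12 = 0.
Possible rational roots are divisors of -12. Testing r = -2 gives 0, so (r + 2) is a factor.
Divide: r³ + 4r² - 2r - 12 = (r + 2)(r² + 2r - 6).
Apply the quadratic formula to r² + 2r - 6 = 0: r = (-2 ± √28)/2, i.e. r ≈ 1.6458 or r ≈ -3.6458.

r = -3.6458 or r = -2 or r = 1.6458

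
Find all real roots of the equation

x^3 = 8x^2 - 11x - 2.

x = -0.1623 or x = 2 or x = 6.1623

Rearrange: x^3 - 8x^2 + 11x + 2 = 0.
Possible rational roots are divisors of 2. Testing x = 2 gives 0, so (x - 2) is a factor.
Divide: x^3 - 8x^2 + 11x + 2 = (x - 2)(x^2 - 6x - 1).
Apply the quadratic formula to x^2 - 6x - 1 = 0: x = (6 +/- sqrt(40))/2, i.e. x ~= 6.1623 or x ~= -0.1623.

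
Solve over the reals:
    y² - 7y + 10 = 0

Factor: (y - 5)(y - 2) = 0.
So y = 5 or y = 2.

y = 2 or y = 5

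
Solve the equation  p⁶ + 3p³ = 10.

p = -1.71 or p = 1.2599

Let u = p³. The equation becomes u² + 3u - 10 = 0.
Factor: (u - 2)(u + 5) = 0, so u = 2 or u = -5.
p³ = 2 gives p = ∛(2) ≈ 1.2599.
p³ = -5 gives p = -∛(5) ≈ -1.71.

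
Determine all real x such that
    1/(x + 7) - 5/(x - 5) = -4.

Multiply both sides by (x + 7)(x - 5):
(x - 5) - 5(x + 7) = -4(x + 7)(x - 5).
Expand and collect terms: -4x^2 - 4x + 180 = 0.
By the quadratic formula, x = (4 +/- sqrt(2896)) / -8, so x ~= -7.2268 or x ~= 6.2268.
Neither value makes a denominator zero (x != -7, x != 5), so both are valid.

x = -7.2268 or x = 6.2268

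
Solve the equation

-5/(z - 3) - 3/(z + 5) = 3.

Multiply both sides by (z - 3)(z + 5):
-5(z + 5) - 3(z - 3) = 3(z - 3)(z + 5).
Expand and collect terms: 3z² + 14z - 29 = 0.
By the quadratic formula, z = (-14 ± √544) / 6, so z ≈ 1.554 or z ≈ -6.2206.
Neither value makes a denominator zero (z ≠ 3, z ≠ -5), so both are valid.

z = -6.2206 or z = 1.554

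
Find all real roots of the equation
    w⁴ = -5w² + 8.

w = -1.1291 or w = 1.1291

Let u = w². The equation becomes u² + 5u - 8 = 0.
By the quadratic formula, u = -5/2 + √(57)/2 or u = -√(57)/2 - 5/2.
w² = -5/2 + √(57)/2 gives w = ±√(-5/2 + √(57)/2) ≈ ±1.1291.
w² = -√(57)/2 - 5/2 < 0 has no real solution.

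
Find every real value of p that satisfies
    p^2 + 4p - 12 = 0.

p = -6 or p = 2

Factor: (p + 6)(p - 2) = 0.
So p = -6 or p = 2.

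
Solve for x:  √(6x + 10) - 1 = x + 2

Isolate the radical: √(6x + 10) = x + 3.
Square both sides: 6x + 10 = (x + 3)².
Expand and rearrange: x² - 1 = 0.
Solving gives x = 1 or x = -1.
Check each candidate in the original equation:
  x = 1: √(16) = 4, while x + 3 = 4 — valid.
  x = -1: √(4) = 2, while x + 3 = 2 — valid.

x = -1 or x = 1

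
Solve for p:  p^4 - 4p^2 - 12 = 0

p = -2.4495 or p = 2.4495

Let u = p^2. The equation becomes u^2 - 4u - 12 = 0.
Factor: (u - 6)(u + 2) = 0, so u = 6 or u = -2.
p^2 = 6 gives p = +/-sqrt(6) ~= +/-2.4495.
p^2 = -2 < 0 has no real solution.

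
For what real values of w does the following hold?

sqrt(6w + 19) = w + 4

Square both sides: 6w + 19 = (w + 4)^2.
Expand and rearrange: w^2 + 2w - 3 = 0.
Solving gives w = 1 or w = -3.
Check each candidate in the original equation:
  w = 1: sqrt(25) = 5, while w + 4 = 5 — valid.
  w = -3: sqrt(1) = 1, while w + 4 = 1 — valid.

w = -3 or w = 1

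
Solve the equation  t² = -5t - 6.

Bring every term to one side: t² + 5t + 6 = 0.
Factor: (t + 3)(t + 2) = 0.
So t = -3 or t = -2.

t = -3 or t = -2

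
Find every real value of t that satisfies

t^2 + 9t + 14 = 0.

Factor: (t + 7)(t + 2) = 0.
So t = -7 or t = -2.

t = -7 or t = -2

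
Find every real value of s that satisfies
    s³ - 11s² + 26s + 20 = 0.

s = -0.6056 or s = 5 or s = 6.6056

Possible rational roots are divisors of 20. Testing s = 5 gives 0, so (s - 5) is a factor.
Divide: s³ - 11s² + 26s + 20 = (s - 5)(s² - 6s - 4).
Apply the quadratic formula to s² - 6s - 4 = 0: s = (6 ± √52)/2, i.e. s ≈ 6.6056 or s ≈ -0.6056.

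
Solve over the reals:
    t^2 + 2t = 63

t = -9 or t = 7

Bring every term to one side: t^2 + 2t - 63 = 0.
Factor: (t - 7)(t + 9) = 0.
So t = 7 or t = -9.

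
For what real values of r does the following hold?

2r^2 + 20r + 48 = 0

r = -6 or r = -4

Factor: 2(r + 6)(r + 4) = 0.
So r = -6 or r = -4.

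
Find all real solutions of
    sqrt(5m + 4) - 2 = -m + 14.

Isolate the radical: sqrt(5m + 4) = -m + 16.
Square both sides: 5m + 4 = (-m + 16)^2.
Expand and rearrange: m^2 - 37m + 252 = 0.
Solving gives m = 28 or m = 9.
Check each candidate in the original equation:
  m = 28: sqrt(144) = 12, while -m + 16 = -12 — extraneous.
  m = 9: sqrt(49) = 7, while -m + 16 = 7 — valid.

m = 9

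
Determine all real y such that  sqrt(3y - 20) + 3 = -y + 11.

y = 7

Isolate the radical: sqrt(3y - 20) = -y + 8.
Square both sides: 3y - 20 = (-y + 8)^2.
Expand and rearrange: y^2 - 19y + 84 = 0.
Solving gives y = 12 or y = 7.
Check each candidate in the original equation:
  y = 12: sqrt(16) = 4, while -y + 8 = -4 — extraneous.
  y = 7: sqrt(1) = 1, while -y + 8 = 1 — valid.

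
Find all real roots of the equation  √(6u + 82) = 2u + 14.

Square both sides: 6u + 82 = (2u + 14)².
Expand and rearrange: 4u² + 50u + 114 = 0.
Solving gives u = -3 or u = -9.5.
Check each candidate in the original equation:
  u = -3: √(64) = 8, while 2u + 14 = 8 — valid.
  u = -9.5: √(25) = 5, while 2u + 14 = -5 — extraneous.

u = -3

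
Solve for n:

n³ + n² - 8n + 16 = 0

Possible rational roots are divisors of 16. Testing n = -4 gives 0, so (n + 4) is a factor.
Divide: n³ + n² - 8n + 16 = (n + 4)(n² - 3n + 4).
The quadratic n² - 3n + 4 has discriminant -7 < 0, so no further real roots.

n = -4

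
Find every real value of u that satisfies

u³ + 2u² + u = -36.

Rearrange: u³ + 2u² + u + 36 = 0.
Possible rational roots are divisors of 36. Testing u = -4 gives 0, so (u + 4) is a factor.
Divide: u³ + 2u² + u + 36 = (u + 4)(u² - 2u + 9).
The quadratic u² - 2u + 9 has discriminant -32 < 0, so no further real roots.

u = -4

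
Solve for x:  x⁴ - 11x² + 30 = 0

Let u = x². The equation becomes u² - 11u + 30 = 0.
Factor: (u - 5)(u - 6) = 0, so u = 5 or u = 6.
x² = 5 gives x = ±√(5) ≈ ±2.2361.
x² = 6 gives x = ±√(6) ≈ ±2.4495.

x = -2.4495 or x = -2.2361 or x = 2.2361 or x = 2.4495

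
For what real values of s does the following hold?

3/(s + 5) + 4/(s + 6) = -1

Multiply both sides by (s + 5)(s + 6):
3(s + 6) + 4(s + 5) = -(s + 5)(s + 6).
Expand and collect terms: -s² - 18s - 68 = 0.
By the quadratic formula, s = (18 ± √52) / -2, so s ≈ -12.6056 or s ≈ -5.3944.
Neither value makes a denominator zero (s ≠ -5, s ≠ -6), so both are valid.

s = -12.6056 or s = -5.3944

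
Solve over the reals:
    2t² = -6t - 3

Rearrange to standard form: 2t² + 6t + 3 = 0.
Discriminant: (6)² − 4·2·3 = 12.
Quadratic formula: t = (-6 ± √12) / 4.
So t = -3/2 + √(3)/2 ≈ -0.634 or t = -3/2 - √(3)/2 ≈ -2.366.

t = -2.366 or t = -0.634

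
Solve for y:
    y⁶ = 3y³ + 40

Let u = y³. The equation becomes u² - 3u - 40 = 0.
Factor: (u - 8)(u + 5) = 0, so u = 8 or u = -5.
y³ = 8 gives y = 2.
y³ = -5 gives y = -∛(5) ≈ -1.71.

y = -1.71 or y = 2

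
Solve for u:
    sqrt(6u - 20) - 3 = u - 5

u = 4 or u = 6

Isolate the radical: sqrt(6u - 20) = u - 2.
Square both sides: 6u - 20 = (u - 2)^2.
Expand and rearrange: u^2 - 10u + 24 = 0.
Solving gives u = 6 or u = 4.
Check each candidate in the original equation:
  u = 6: sqrt(16) = 4, while u - 2 = 4 — valid.
  u = 4: sqrt(4) = 2, while u - 2 = 2 — valid.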